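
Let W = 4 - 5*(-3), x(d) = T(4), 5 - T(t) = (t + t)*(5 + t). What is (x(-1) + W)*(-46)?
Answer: 2208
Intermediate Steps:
T(t) = 5 - 2*t*(5 + t) (T(t) = 5 - (t + t)*(5 + t) = 5 - 2*t*(5 + t))
x(d) = -67 (x(d) = 5 - 10*4 - 2*4² = 5 - 40 - 2*16 = 5 - 40 - 32 = -67)
W = 19 (W = 4 + 15 = 19)
(x(-1) + W)*(-46) = (-67 + 19)*(-46) = -48*(-46) = 2208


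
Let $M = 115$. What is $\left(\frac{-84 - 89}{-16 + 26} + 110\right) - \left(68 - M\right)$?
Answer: $\frac{1397}{10} \approx 139.7$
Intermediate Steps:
$\left(\frac{-84 - 89}{-16 + 26} + 110\right) - \left(68 - M\right) = \left(\frac{-84 - 89}{-16 + 26} + 110\right) - \left(68 - 115\right) = \left(- \frac{173}{10} + 110\right) - -47 = \left(\left(-173\right) \frac{1}{10} + 110\right) - -47 = \left(- \frac{173}{10} + 110\right) + \left(-97 + 144\right) = \frac{927}{10} + 47 = \frac{1397}{10}$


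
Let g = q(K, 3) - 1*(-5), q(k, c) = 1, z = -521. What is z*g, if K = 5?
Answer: -3126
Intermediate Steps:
g = 6 (g = 1 - 1*(-5) = 1 + 5 = 6)
z*g = -521*6 = -3126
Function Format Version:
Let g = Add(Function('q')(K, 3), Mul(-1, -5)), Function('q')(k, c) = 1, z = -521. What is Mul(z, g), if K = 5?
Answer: -3126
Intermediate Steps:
g = 6 (g = Add(1, Mul(-1, -5)) = Add(1, 5) = 6)
Mul(z, g) = Mul(-521, 6) = -3126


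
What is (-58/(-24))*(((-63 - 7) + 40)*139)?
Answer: -20155/2 ≈ -10078.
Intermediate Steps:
(-58/(-24))*(((-63 - 7) + 40)*139) = (-58*(-1/24))*((-70 + 40)*139) = 29*(-30*139)/12 = (29/12)*(-4170) = -20155/2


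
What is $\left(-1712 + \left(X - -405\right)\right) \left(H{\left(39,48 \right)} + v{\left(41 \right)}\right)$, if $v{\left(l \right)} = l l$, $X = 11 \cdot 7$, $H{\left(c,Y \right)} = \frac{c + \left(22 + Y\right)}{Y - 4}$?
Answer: $- \frac{45554895}{22} \approx -2.0707 \cdot 10^{6}$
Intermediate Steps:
$H{\left(c,Y \right)} = \frac{22 + Y + c}{-4 + Y}$
$X = 77$
$v{\left(l \right)} = l^{2}$
$\left(-1712 + \left(X - -405\right)\right) \left(H{\left(39,48 \right)} + v{\left(41 \right)}\right) = \left(-1712 + \left(77 - -405\right)\right) \left(\frac{22 + 48 + 39}{-4 + 48} + 41^{2}\right) = \left(-1712 + \left(77 + 405\right)\right) \left(\frac{1}{44} \cdot 109 + 1681\right) = \left(-1712 + 482\right) \left(\frac{1}{44} \cdot 109 + 1681\right) = - 1230 \left(\frac{109}{44} + 1681\right) = \left(-1230\right) \frac{74073}{44} = - \frac{45554895}{22}$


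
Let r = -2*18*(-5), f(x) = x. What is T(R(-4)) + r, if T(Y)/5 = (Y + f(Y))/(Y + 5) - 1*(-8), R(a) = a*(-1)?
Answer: 2020/9 ≈ 224.44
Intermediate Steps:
R(a) = -a
r = 180 (r = -36*(-5) = 180)
T(Y) = 40 + 10*Y/(5 + Y) (T(Y) = 5*((Y + Y)/(Y + 5) - 1*(-8)) = 5*((2*Y)/(5 + Y) + 8) = 5*(2*Y/(5 + Y) + 8) = 5*(8 + 2*Y/(5 + Y)) = 40 + 10*Y/(5 + Y))
T(R(-4)) + r = 50*(4 - 1*(-4))/(5 - 1*(-4)) + 180 = 50*(4 + 4)/(5 + 4) + 180 = 50*8/9 + 180 = 50*(1/9)*8 + 180 = 400/9 + 180 = 2020/9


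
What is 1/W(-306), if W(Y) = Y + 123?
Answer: -1/183 ≈ -0.0054645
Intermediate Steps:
W(Y) = 123 + Y
1/W(-306) = 1/(123 - 306) = 1/(-183) = -1/183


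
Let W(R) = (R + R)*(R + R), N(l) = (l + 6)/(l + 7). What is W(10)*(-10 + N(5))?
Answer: -10900/3 ≈ -3633.3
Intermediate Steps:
N(l) = (6 + l)/(7 + l)
W(R) = 4*R² (W(R) = (2*R)*(2*R) = 4*R²)
W(10)*(-10 + N(5)) = (4*10²)*(-10 + (6 + 5)/(7 + 5)) = (4*100)*(-10 + 11/12) = 400*(-10 + (1/12)*11) = 400*(-10 + 11/12) = 400*(-109/12) = -10900/3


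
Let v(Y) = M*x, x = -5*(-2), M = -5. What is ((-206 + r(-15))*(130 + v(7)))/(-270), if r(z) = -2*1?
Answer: 1664/27 ≈ 61.630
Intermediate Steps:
r(z) = -2
x = 10 (x = -1*(-10) = 10)
v(Y) = -50 (v(Y) = -5*10 = -50)
((-206 + r(-15))*(130 + v(7)))/(-270) = ((-206 - 2)*(130 - 50))/(-270) = -208*80*(-1/270) = -16640*(-1/270) = 1664/27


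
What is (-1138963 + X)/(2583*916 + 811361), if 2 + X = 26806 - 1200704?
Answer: -2312863/3177389 ≈ -0.72791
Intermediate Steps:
X = -1173900 (X = -2 + (26806 - 1200704) = -2 - 1173898 = -1173900)
(-1138963 + X)/(2583*916 + 811361) = (-1138963 - 1173900)/(2583*916 + 811361) = -2312863/(2366028 + 811361) = -2312863/3177389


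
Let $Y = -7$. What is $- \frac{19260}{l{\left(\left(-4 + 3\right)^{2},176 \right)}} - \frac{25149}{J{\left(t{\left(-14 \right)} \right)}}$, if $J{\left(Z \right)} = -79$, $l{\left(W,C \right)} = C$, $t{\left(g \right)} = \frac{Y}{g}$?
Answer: $\frac{726171}{3476} \approx 208.91$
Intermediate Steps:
$t{\left(g \right)} = - \frac{7}{g}$
$- \frac{19260}{l{\left(\left(-4 + 3\right)^{2},176 \right)}} - \frac{25149}{J{\left(t{\left(-14 \right)} \right)}} = - \frac{19260}{176} - \frac{25149}{-79} = \left(-19260\right) \frac{1}{176} - - \frac{25149}{79} = - \frac{4815}{44} + \frac{25149}{79} = \frac{726171}{3476}$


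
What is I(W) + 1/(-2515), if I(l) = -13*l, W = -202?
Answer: 6604389/2515 ≈ 2626.0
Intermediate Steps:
I(W) + 1/(-2515) = -13*(-202) + 1/(-2515) = 2626 - 1/2515 = 6604389/2515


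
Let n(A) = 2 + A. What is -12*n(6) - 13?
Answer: -109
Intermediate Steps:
-12*n(6) - 13 = -12*(2 + 6) - 13 = -12*8 - 13 = -96 - 13 = -109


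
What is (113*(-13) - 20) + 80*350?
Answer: 26511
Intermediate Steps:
(113*(-13) - 20) + 80*350 = (-1469 - 20) + 28000 = -1489 + 28000 = 26511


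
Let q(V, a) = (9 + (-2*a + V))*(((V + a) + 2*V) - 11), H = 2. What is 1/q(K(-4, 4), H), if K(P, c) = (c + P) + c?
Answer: 1/27 ≈ 0.037037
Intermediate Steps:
K(P, c) = P + 2*c (K(P, c) = (P + c) + c = P + 2*c)
q(V, a) = (-11 + a + 3*V)*(9 + V - 2*a) (q(V, a) = (9 + (V - 2*a))*((a + 3*V) - 11) = (9 + V - 2*a)*(-11 + a + 3*V) = (-11 + a + 3*V)*(9 + V - 2*a))
1/q(K(-4, 4), H) = 1/(-99 - 2*2**2 + 3*(-4 + 2*4)**2 + 16*(-4 + 2*4) + 31*2 - 5*(-4 + 2*4)*2) = 1/(-99 - 2*4 + 3*(-4 + 8)**2 + 16*(-4 + 8) + 62 - 5*(-4 + 8)*2) = 1/(-99 - 8 + 3*4**2 + 16*4 + 62 - 5*4*2) = 1/(-99 - 8 + 3*16 + 64 + 62 - 40) = 1/(-99 - 8 + 48 + 64 + 62 - 40) = 1/27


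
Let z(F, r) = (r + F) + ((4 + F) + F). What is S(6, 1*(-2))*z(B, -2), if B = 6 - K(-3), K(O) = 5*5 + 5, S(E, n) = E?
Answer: -420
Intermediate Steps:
K(O) = 30 (K(O) = 25 + 5 = 30)
B = -24 (B = 6 - 1*30 = 6 - 30 = -24)
z(F, r) = 4 + r + 3*F (z(F, r) = (F + r) + (4 + 2*F) = 4 + r + 3*F)
S(6, 1*(-2))*z(B, -2) = 6*(4 - 2 + 3*(-24)) = 6*(4 - 2 - 72) = 6*(-70) = -420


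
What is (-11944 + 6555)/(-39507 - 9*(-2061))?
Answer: 5389/20958 ≈ 0.25713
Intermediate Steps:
(-11944 + 6555)/(-39507 - 9*(-2061)) = -5389/(-39507 + 18549) = -5389/(-20958) = -5389*(-1/20958) = 5389/20958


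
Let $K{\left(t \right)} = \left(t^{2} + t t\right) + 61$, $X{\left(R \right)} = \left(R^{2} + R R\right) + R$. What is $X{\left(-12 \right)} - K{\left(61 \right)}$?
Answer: $-7227$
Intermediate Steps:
$X{\left(R \right)} = R + 2 R^{2}$ ($X{\left(R \right)} = \left(R^{2} + R^{2}\right) + R = 2 R^{2} + R = R + 2 R^{2}$)
$K{\left(t \right)} = 61 + 2 t^{2}$ ($K{\left(t \right)} = \left(t^{2} + t^{2}\right) + 61 = 2 t^{2} + 61 = 61 + 2 t^{2}$)
$X{\left(-12 \right)} - K{\left(61 \right)} = - 12 \left(1 + 2 \left(-12\right)\right) - \left(61 + 2 \cdot 61^{2}\right) = - 12 \left(1 - 24\right) - \left(61 + 2 \cdot 3721\right) = \left(-12\right) \left(-23\right) - \left(61 + 7442\right) = 276 - 7503 = -7227$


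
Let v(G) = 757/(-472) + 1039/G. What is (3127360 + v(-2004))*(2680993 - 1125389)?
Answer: 287604956807094961/59118 ≈ 4.8649e+12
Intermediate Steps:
v(G) = -757/472 + 1039/G (v(G) = 757*(-1/472) + 1039/G = -757/472 + 1039/G)
(3127360 + v(-2004))*(2680993 - 1125389) = (3127360 + (-757/472 + 1039/(-2004)))*(2680993 - 1125389) = (3127360 + (-757/472 + 1039*(-1/2004)))*1555604 = (3127360 + (-757/472 - 1039/2004))*1555604 = (3127360 - 501859/236472)*1555604 = (739532572061/236472)*1555604 = 287604956807094961/59118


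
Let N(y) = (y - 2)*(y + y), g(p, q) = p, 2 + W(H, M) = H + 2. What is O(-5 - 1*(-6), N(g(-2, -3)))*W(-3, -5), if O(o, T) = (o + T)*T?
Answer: -816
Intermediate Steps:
W(H, M) = H (W(H, M) = -2 + (H + 2) = -2 + (2 + H) = H)
N(y) = 2*y*(-2 + y) (N(y) = (-2 + y)*(2*y) = 2*y*(-2 + y))
O(o, T) = T*(T + o) (O(o, T) = (T + o)*T = T*(T + o))
O(-5 - 1*(-6), N(g(-2, -3)))*W(-3, -5) = ((2*(-2)*(-2 - 2))*(2*(-2)*(-2 - 2) + (-5 - 1*(-6))))*(-3) = ((2*(-2)*(-4))*(2*(-2)*(-4) + (-5 + 6)))*(-3) = (16*(16 + 1))*(-3) = (16*17)*(-3) = 272*(-3) = -816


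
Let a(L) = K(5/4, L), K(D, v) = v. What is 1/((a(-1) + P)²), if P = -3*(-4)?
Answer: 1/121 ≈ 0.0082645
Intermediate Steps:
a(L) = L
P = 12
1/((a(-1) + P)²) = 1/((-1 + 12)²) = 1/(11²) = 1/121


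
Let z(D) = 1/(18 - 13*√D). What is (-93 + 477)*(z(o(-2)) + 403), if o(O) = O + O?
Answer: 19344864/125 + 1248*I/125 ≈ 1.5476e+5 + 9.984*I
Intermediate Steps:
o(O) = 2*O
(-93 + 477)*(z(o(-2)) + 403) = (-93 + 477)*(-1/(-18 + 13*√(2*(-2))) + 403) = 384*(-1/(-18 + 13*√(-4)) + 403) = 384*(-1/(-18 + 13*(2*I)) + 403) = 384*(-1/(-18 + 26*I) + 403) = 384*(-(-18 - 26*I)/1000 + 403) = 384*(403 - (-18 - 26*I)/1000) = 154752 - 48*(-18 - 26*I)/125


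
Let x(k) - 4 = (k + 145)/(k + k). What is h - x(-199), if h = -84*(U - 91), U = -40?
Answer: 2188973/199 ≈ 11000.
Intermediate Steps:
x(k) = 4 + (145 + k)/(2*k) (x(k) = 4 + (k + 145)/(k + k) = 4 + (145 + k)/((2*k)) = 4 + (145 + k)*(1/(2*k)) = 4 + (145 + k)/(2*k))
h = 11004 (h = -84*(-40 - 91) = -84*(-131) = 11004)
h - x(-199) = 11004 - (145 + 9*(-199))/(2*(-199)) = 11004 - (-1)*(145 - 1791)/(2*199) = 11004 - (-1)*(-1646)/(2*199) = 11004 - 1*823/199 = 11004 - 823/199 = 2188973/199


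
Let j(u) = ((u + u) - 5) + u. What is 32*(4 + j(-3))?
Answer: -320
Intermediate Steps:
j(u) = -5 + 3*u (j(u) = (2*u - 5) + u = (-5 + 2*u) + u = -5 + 3*u)
32*(4 + j(-3)) = 32*(4 + (-5 + 3*(-3))) = 32*(4 + (-5 - 9)) = 32*(4 - 14) = 32*(-10) = -320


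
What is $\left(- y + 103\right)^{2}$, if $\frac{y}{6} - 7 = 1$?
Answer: $3025$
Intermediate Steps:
$y = 48$ ($y = 42 + 6 \cdot 1 = 42 + 6 = 48$)
$\left(- y + 103\right)^{2} = \left(\left(-1\right) 48 + 103\right)^{2} = \left(-48 + 103\right)^{2} = 55^{2} = 3025$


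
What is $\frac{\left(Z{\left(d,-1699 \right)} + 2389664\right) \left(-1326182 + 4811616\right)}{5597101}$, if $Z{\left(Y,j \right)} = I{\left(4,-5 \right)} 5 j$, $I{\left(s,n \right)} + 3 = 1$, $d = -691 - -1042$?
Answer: $\frac{8388233677836}{5597101} \approx 1.4987 \cdot 10^{6}$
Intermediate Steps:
$d = 351$ ($d = -691 + 1042 = 351$)
$I{\left(s,n \right)} = -2$ ($I{\left(s,n \right)} = -3 + 1 = -2$)
$Z{\left(Y,j \right)} = - 10 j$ ($Z{\left(Y,j \right)} = \left(-2\right) 5 j = - 10 j$)
$\frac{\left(Z{\left(d,-1699 \right)} + 2389664\right) \left(-1326182 + 4811616\right)}{5597101} = \frac{\left(\left(-10\right) \left(-1699\right) + 2389664\right) \left(-1326182 + 4811616\right)}{5597101} = \left(16990 + 2389664\right) 3485434 \cdot \frac{1}{5597101} = 2406654 \cdot 3485434 \cdot \frac{1}{5597101} = 8388233677836 \cdot \frac{1}{5597101} = \frac{8388233677836}{5597101}$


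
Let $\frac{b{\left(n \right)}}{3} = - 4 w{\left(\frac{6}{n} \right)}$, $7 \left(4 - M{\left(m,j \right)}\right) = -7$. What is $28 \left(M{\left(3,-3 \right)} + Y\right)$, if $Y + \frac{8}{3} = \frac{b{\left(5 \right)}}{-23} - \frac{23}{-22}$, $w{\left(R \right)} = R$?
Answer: $\frac{425558}{3795} \approx 112.14$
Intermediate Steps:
$M{\left(m,j \right)} = 5$ ($M{\left(m,j \right)} = 4 - -1 = 4 + 1 = 5$)
$b{\left(n \right)} = - \frac{72}{n}$ ($b{\left(n \right)} = 3 \left(- 4 \frac{6}{n}\right) = 3 \left(- \frac{24}{n}\right) = - \frac{72}{n}$)
$Y = - \frac{7553}{7590}$ ($Y = - \frac{8}{3} + \left(\frac{\left(-72\right) \frac{1}{5}}{-23} - \frac{23}{-22}\right) = - \frac{8}{3} + \left(\left(-72\right) \frac{1}{5} \left(- \frac{1}{23}\right) - - \frac{23}{22}\right) = - \frac{8}{3} + \left(\left(- \frac{72}{5}\right) \left(- \frac{1}{23}\right) + \frac{23}{22}\right) = - \frac{8}{3} + \left(\frac{72}{115} + \frac{23}{22}\right) = - \frac{8}{3} + \frac{4229}{2530} = - \frac{7553}{7590} \approx -0.99512$)
$28 \left(M{\left(3,-3 \right)} + Y\right) = 28 \left(5 - \frac{7553}{7590}\right) = 28 \cdot \frac{30397}{7590} = \frac{425558}{3795}$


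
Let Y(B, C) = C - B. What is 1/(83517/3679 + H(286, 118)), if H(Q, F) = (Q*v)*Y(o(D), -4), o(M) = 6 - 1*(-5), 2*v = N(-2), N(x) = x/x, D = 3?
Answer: -3679/7807938 ≈ -0.00047119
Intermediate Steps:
N(x) = 1
v = 1/2 (v = (1/2)*1 = 1/2 ≈ 0.50000)
o(M) = 11 (o(M) = 6 + 5 = 11)
H(Q, F) = -15*Q/2 (H(Q, F) = (Q*(1/2))*(-4 - 1*11) = (Q/2)*(-4 - 11) = (Q/2)*(-15) = -15*Q/2)
1/(83517/3679 + H(286, 118)) = 1/(83517/3679 - 15/2*286) = 1/(83517*(1/3679) - 2145) = 1/(83517/3679 - 2145) = 1/(-7807938/3679) = -3679/7807938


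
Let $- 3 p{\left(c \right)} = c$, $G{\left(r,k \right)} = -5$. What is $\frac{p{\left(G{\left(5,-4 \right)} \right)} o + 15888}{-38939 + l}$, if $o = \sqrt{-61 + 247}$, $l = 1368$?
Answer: $- \frac{15888}{37571} - \frac{5 \sqrt{186}}{112713} \approx -0.42348$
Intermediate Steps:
$o = \sqrt{186} \approx 13.638$
$p{\left(c \right)} = - \frac{c}{3}$
$\frac{p{\left(G{\left(5,-4 \right)} \right)} o + 15888}{-38939 + l} = \frac{\left(- \frac{1}{3}\right) \left(-5\right) \sqrt{186} + 15888}{-38939 + 1368} = \frac{\frac{5 \sqrt{186}}{3} + 15888}{-37571} = \left(15888 + \frac{5 \sqrt{186}}{3}\right) \left(- \frac{1}{37571}\right) = - \frac{15888}{37571} - \frac{5 \sqrt{186}}{112713}$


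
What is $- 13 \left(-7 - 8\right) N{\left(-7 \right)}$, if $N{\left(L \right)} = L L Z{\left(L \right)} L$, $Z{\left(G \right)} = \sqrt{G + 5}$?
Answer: $- 66885 i \sqrt{2} \approx - 94590.0 i$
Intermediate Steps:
$Z{\left(G \right)} = \sqrt{5 + G}$
$N{\left(L \right)} = L^{3} \sqrt{5 + L}$ ($N{\left(L \right)} = L L \sqrt{5 + L} L = L^{2} \sqrt{5 + L} L = L^{3} \sqrt{5 + L}$)
$- 13 \left(-7 - 8\right) N{\left(-7 \right)} = - 13 \left(-7 - 8\right) \left(-7\right)^{3} \sqrt{5 - 7} = \left(-13\right) \left(-15\right) \left(- 343 \sqrt{-2}\right) = 195 \left(- 343 i \sqrt{2}\right) = - 66885 i \sqrt{2}$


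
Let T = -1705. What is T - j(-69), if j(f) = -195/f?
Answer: -39280/23 ≈ -1707.8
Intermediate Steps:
T - j(-69) = -1705 - (-195)/(-69) = -1705 - (-195)*(-1)/69 = -1705 - 1*65/23 = -1705 - 65/23 = -39280/23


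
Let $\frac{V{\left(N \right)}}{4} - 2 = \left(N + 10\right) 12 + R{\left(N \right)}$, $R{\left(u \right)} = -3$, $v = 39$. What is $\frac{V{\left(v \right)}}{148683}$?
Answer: $\frac{2348}{148683} \approx 0.015792$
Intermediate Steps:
$V{\left(N \right)} = 476 + 48 N$ ($V{\left(N \right)} = 8 + 4 \left(\left(N + 10\right) 12 - 3\right) = 8 + 4 \left(\left(10 + N\right) 12 - 3\right) = 8 + 4 \left(\left(120 + 12 N\right) - 3\right) = 8 + 4 \left(117 + 12 N\right) = 8 + \left(468 + 48 N\right) = 476 + 48 N$)
$\frac{V{\left(v \right)}}{148683} = \frac{476 + 48 \cdot 39}{148683} = \left(476 + 1872\right) \frac{1}{148683} = 2348 \cdot \frac{1}{148683} = \frac{2348}{148683}$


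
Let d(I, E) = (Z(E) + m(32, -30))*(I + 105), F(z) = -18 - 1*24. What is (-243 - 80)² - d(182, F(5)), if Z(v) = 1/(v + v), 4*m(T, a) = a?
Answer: 1277819/12 ≈ 1.0648e+5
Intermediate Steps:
m(T, a) = a/4
F(z) = -42 (F(z) = -18 - 24 = -42)
Z(v) = 1/(2*v)
d(I, E) = (105 + I)*(-15/2 + 1/(2*E)) (d(I, E) = (1/(2*E) + (¼)*(-30))*(I + 105) = (1/(2*E) - 15/2)*(105 + I) = (-15/2 + 1/(2*E))*(105 + I) = (105 + I)*(-15/2 + 1/(2*E)))
(-243 - 80)² - d(182, F(5)) = (-243 - 80)² - (105 + 182 - 15*(-42)*(105 + 182))/(2*(-42)) = (-323)² - (-1)*(105 + 182 - 15*(-42)*287)/(2*42) = 104329 - (-1)*(105 + 182 + 180810)/(2*42) = 104329 - (-1)*181097/(2*42) = 104329 - 1*(-25871/12) = 104329 + 25871/12 = 1277819/12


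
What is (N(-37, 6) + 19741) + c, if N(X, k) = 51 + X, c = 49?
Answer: 19804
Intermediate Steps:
(N(-37, 6) + 19741) + c = ((51 - 37) + 19741) + 49 = (14 + 19741) + 49 = 19755 + 49 = 19804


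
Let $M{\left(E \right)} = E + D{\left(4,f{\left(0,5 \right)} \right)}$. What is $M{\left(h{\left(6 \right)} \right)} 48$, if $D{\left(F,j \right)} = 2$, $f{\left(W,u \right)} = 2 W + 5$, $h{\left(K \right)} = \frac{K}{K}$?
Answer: $144$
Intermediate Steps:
$h{\left(K \right)} = 1$
$f{\left(W,u \right)} = 5 + 2 W$
$M{\left(E \right)} = 2 + E$ ($M{\left(E \right)} = E + 2 = 2 + E$)
$M{\left(h{\left(6 \right)} \right)} 48 = \left(2 + 1\right) 48 = 3 \cdot 48 = 144$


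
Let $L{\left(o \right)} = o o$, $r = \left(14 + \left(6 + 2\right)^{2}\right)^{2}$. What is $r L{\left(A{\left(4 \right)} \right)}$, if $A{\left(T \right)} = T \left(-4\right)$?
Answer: $1557504$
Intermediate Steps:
$A{\left(T \right)} = - 4 T$
$r = 6084$ ($r = \left(14 + 8^{2}\right)^{2} = \left(14 + 64\right)^{2} = 78^{2} = 6084$)
$L{\left(o \right)} = o^{2}$
$r L{\left(A{\left(4 \right)} \right)} = 6084 \left(\left(-4\right) 4\right)^{2} = 6084 \left(-16\right)^{2} = 6084 \cdot 256 = 1557504$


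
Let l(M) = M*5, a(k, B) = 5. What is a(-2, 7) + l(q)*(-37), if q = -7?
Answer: 1300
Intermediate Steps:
l(M) = 5*M
a(-2, 7) + l(q)*(-37) = 5 + (5*(-7))*(-37) = 5 - 35*(-37) = 5 + 1295 = 1300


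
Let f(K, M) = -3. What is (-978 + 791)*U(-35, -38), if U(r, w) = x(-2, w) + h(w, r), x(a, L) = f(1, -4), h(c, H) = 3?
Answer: 0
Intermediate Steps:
x(a, L) = -3
U(r, w) = 0 (U(r, w) = -3 + 3 = 0)
(-978 + 791)*U(-35, -38) = (-978 + 791)*0 = -187*0 = 0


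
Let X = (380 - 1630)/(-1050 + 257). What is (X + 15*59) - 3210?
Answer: -1842475/793 ≈ -2323.4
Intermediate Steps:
X = 1250/793 (X = -1250/(-793) = -1250*(-1/793) = 1250/793 ≈ 1.5763)
(X + 15*59) - 3210 = (1250/793 + 15*59) - 3210 = (1250/793 + 885) - 3210 = 703055/793 - 3210 = -1842475/793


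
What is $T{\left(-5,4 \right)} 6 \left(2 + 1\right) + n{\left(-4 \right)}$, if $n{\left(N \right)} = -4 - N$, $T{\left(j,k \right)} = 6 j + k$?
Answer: $-468$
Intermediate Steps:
$T{\left(j,k \right)} = k + 6 j$
$T{\left(-5,4 \right)} 6 \left(2 + 1\right) + n{\left(-4 \right)} = \left(4 + 6 \left(-5\right)\right) 6 \left(2 + 1\right) - 0 = \left(4 - 30\right) 6 \cdot 3 + \left(-4 + 4\right) = \left(-26\right) 18 + 0 = -468 + 0 = -468$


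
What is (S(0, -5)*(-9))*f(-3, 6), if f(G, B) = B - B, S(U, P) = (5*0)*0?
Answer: 0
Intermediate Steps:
S(U, P) = 0 (S(U, P) = 0*0 = 0)
f(G, B) = 0
(S(0, -5)*(-9))*f(-3, 6) = (0*(-9))*0 = 0*0 = 0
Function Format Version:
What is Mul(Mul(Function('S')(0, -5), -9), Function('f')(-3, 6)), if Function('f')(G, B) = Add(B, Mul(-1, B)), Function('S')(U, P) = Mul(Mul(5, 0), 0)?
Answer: 0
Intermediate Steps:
Function('S')(U, P) = 0 (Function('S')(U, P) = Mul(0, 0) = 0)
Function('f')(G, B) = 0
Mul(Mul(Function('S')(0, -5), -9), Function('f')(-3, 6)) = Mul(Mul(0, -9), 0) = Mul(0, 0) = 0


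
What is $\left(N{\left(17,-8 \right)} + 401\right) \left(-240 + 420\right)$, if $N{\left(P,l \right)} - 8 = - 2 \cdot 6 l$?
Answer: $90900$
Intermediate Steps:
$N{\left(P,l \right)} = 8 - 12 l$ ($N{\left(P,l \right)} = 8 - 2 \cdot 6 l = 8 - 12 l$)
$\left(N{\left(17,-8 \right)} + 401\right) \left(-240 + 420\right) = \left(\left(8 - -96\right) + 401\right) \left(-240 + 420\right) = \left(\left(8 + 96\right) + 401\right) 180 = \left(104 + 401\right) 180 = 505 \cdot 180 = 90900$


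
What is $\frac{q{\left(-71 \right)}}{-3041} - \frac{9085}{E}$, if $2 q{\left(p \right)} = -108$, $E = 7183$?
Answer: $- \frac{27239603}{21843503} \approx -1.247$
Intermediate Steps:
$q{\left(p \right)} = -54$ ($q{\left(p \right)} = \frac{1}{2} \left(-108\right) = -54$)
$\frac{q{\left(-71 \right)}}{-3041} - \frac{9085}{E} = - \frac{54}{-3041} - \frac{9085}{7183} = \left(-54\right) \left(- \frac{1}{3041}\right) - \frac{9085}{7183} = \frac{54}{3041} - \frac{9085}{7183} = - \frac{27239603}{21843503}$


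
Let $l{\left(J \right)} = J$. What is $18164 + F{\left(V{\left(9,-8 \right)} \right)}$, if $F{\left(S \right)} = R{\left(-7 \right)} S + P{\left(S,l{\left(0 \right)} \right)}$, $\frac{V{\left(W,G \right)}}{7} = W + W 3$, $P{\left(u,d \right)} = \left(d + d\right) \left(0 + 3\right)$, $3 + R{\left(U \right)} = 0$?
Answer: $17408$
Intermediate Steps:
$R{\left(U \right)} = -3$ ($R{\left(U \right)} = -3 + 0 = -3$)
$P{\left(u,d \right)} = 6 d$ ($P{\left(u,d \right)} = 2 d 3 = 6 d$)
$V{\left(W,G \right)} = 28 W$ ($V{\left(W,G \right)} = 7 \left(W + W 3\right) = 7 \left(W + 3 W\right) = 7 \cdot 4 W = 28 W$)
$F{\left(S \right)} = - 3 S$ ($F{\left(S \right)} = - 3 S + 6 \cdot 0 = - 3 S + 0 = - 3 S$)
$18164 + F{\left(V{\left(9,-8 \right)} \right)} = 18164 - 3 \cdot 28 \cdot 9 = 18164 - 756 = 17408$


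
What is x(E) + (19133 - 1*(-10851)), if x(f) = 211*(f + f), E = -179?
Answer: -45554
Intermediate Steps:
x(f) = 422*f (x(f) = 211*(2*f) = 422*f)
x(E) + (19133 - 1*(-10851)) = 422*(-179) + (19133 - 1*(-10851)) = -75538 + (19133 + 10851) = -75538 + 29984 = -45554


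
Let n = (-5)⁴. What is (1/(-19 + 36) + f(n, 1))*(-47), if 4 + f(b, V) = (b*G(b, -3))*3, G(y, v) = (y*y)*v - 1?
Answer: 1755616735649/17 ≈ 1.0327e+11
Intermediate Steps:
n = 625
G(y, v) = -1 + v*y² (G(y, v) = y²*v - 1 = v*y² - 1 = -1 + v*y²)
f(b, V) = -4 + 3*b*(-1 - 3*b²) (f(b, V) = -4 + (b*(-1 - 3*b²))*3 = -4 + 3*b*(-1 - 3*b²))
(1/(-19 + 36) + f(n, 1))*(-47) = (1/(-19 + 36) + (-4 - 9*625³ - 3*625))*(-47) = (1/17 + (-4 - 9*244140625 - 1875))*(-47) = (1/17 + (-4 - 2197265625 - 1875))*(-47) = (1/17 - 2197267504)*(-47) = -37353547567/17*(-47) = 1755616735649/17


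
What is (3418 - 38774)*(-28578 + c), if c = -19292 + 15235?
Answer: 1153843060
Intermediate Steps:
c = -4057
(3418 - 38774)*(-28578 + c) = (3418 - 38774)*(-28578 - 4057) = -35356*(-32635) = 1153843060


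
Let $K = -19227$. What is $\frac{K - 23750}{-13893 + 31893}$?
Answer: $- \frac{42977}{18000} \approx -2.3876$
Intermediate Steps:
$\frac{K - 23750}{-13893 + 31893} = \frac{-19227 - 23750}{-13893 + 31893} = - \frac{42977}{18000}$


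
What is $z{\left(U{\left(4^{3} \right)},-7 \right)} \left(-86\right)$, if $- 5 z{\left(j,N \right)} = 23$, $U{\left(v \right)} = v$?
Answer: $\frac{1978}{5} \approx 395.6$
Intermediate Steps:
$z{\left(j,N \right)} = - \frac{23}{5}$ ($z{\left(j,N \right)} = \left(- \frac{1}{5}\right) 23 = - \frac{23}{5}$)
$z{\left(U{\left(4^{3} \right)},-7 \right)} \left(-86\right) = \left(- \frac{23}{5}\right) \left(-86\right) = \frac{1978}{5}$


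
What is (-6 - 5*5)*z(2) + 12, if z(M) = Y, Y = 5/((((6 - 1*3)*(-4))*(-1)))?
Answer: -11/12 ≈ -0.91667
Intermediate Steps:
Y = 5/12 (Y = 5/((((6 - 3)*(-4))*(-1))) = 5/(((3*(-4))*(-1))) = 5/((-12*(-1))) = 5/12 ≈ 0.41667)
z(M) = 5/12
(-6 - 5*5)*z(2) + 12 = (-6 - 5*5)*(5/12) + 12 = (-6 - 25)*(5/12) + 12 = -31*5/12 + 12 = -155/12 + 12 = -11/12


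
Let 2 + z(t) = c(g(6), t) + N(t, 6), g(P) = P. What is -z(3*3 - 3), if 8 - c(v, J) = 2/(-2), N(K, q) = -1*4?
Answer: -3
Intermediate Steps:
N(K, q) = -4
c(v, J) = 9 (c(v, J) = 8 - 2/(-2) = 8 - 2*(-1)/2 = 8 - 1*(-1) = 8 + 1 = 9)
z(t) = 3 (z(t) = -2 + (9 - 4) = -2 + 5 = 3)
-z(3*3 - 3) = -1*3 = -3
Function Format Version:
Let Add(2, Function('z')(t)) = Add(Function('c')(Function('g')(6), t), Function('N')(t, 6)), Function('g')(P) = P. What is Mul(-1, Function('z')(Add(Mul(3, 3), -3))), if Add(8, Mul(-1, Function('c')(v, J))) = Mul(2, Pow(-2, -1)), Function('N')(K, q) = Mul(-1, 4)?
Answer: -3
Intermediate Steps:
Function('N')(K, q) = -4
Function('c')(v, J) = 9 (Function('c')(v, J) = Add(8, Mul(-1, Mul(2, Pow(-2, -1)))) = Add(8, Mul(-1, Mul(2, Rational(-1, 2)))) = Add(8, Mul(-1, -1)) = Add(8, 1) = 9)
Function('z')(t) = 3 (Function('z')(t) = Add(-2, Add(9, -4)) = Add(-2, 5) = 3)
Mul(-1, Function('z')(Add(Mul(3, 3), -3))) = Mul(-1, 3) = -3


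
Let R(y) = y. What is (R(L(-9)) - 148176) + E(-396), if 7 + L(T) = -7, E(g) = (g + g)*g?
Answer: 165442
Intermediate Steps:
E(g) = 2*g² (E(g) = (2*g)*g = 2*g²)
L(T) = -14 (L(T) = -7 - 7 = -14)
(R(L(-9)) - 148176) + E(-396) = (-14 - 148176) + 2*(-396)² = -148190 + 2*156816 = -148190 + 313632 = 165442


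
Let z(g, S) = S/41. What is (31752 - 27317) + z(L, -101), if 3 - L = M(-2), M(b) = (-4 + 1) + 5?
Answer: 181734/41 ≈ 4432.5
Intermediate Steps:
M(b) = 2 (M(b) = -3 + 5 = 2)
L = 1 (L = 3 - 1*2 = 3 - 2 = 1)
z(g, S) = S/41 (z(g, S) = S*(1/41) = S/41)
(31752 - 27317) + z(L, -101) = (31752 - 27317) + (1/41)*(-101) = 4435 - 101/41 = 181734/41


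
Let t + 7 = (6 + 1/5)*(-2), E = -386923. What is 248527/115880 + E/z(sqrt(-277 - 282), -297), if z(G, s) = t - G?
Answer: 339868447137/42339655 - 9673075*I*sqrt(559)/23384 ≈ 8027.2 - 9780.3*I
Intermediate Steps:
t = -97/5 (t = -7 + (6 + 1/5)*(-2) = -7 + (31/5)*(-2) = -7 - 62/5 = -97/5 ≈ -19.400)
z(G, s) = -97/5 - G
248527/115880 + E/z(sqrt(-277 - 282), -297) = 248527/115880 - 386923/(-97/5 - sqrt(-277 - 282)) = 248527*(1/115880) - 386923/(-97/5 - sqrt(-559)) = 248527/115880 - 386923/(-97/5 - I*sqrt(559))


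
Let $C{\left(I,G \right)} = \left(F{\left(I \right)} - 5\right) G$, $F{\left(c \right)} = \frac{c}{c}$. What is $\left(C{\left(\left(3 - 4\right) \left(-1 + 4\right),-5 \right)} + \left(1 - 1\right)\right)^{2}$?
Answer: $400$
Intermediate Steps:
$F{\left(c \right)} = 1$
$C{\left(I,G \right)} = - 4 G$ ($C{\left(I,G \right)} = \left(1 - 5\right) G = - 4 G$)
$\left(C{\left(\left(3 - 4\right) \left(-1 + 4\right),-5 \right)} + \left(1 - 1\right)\right)^{2} = \left(\left(-4\right) \left(-5\right) + \left(1 - 1\right)\right)^{2} = \left(20 + 0\right)^{2} = 20^{2} = 400$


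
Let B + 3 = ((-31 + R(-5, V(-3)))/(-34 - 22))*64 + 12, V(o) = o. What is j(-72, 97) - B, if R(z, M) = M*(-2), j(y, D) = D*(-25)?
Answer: -17238/7 ≈ -2462.6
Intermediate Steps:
j(y, D) = -25*D
R(z, M) = -2*M
B = 263/7 (B = -3 + (((-31 - 2*(-3))/(-34 - 22))*64 + 12) = -3 + (((-31 + 6)/(-56))*64 + 12) = -3 + (-25*(-1/56)*64 + 12) = -3 + ((25/56)*64 + 12) = -3 + (200/7 + 12) = -3 + 284/7 = 263/7 ≈ 37.571)
j(-72, 97) - B = -25*97 - 1*263/7 = -2425 - 263/7 = -17238/7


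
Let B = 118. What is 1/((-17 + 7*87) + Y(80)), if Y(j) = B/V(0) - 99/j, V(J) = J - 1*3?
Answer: 240/132343 ≈ 0.0018135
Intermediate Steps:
V(J) = -3 + J (V(J) = J - 3 = -3 + J)
Y(j) = -118/3 - 99/j (Y(j) = 118/(-3 + 0) - 99/j = 118/(-3) - 99/j = 118*(-⅓) - 99/j = -118/3 - 99/j)
1/((-17 + 7*87) + Y(80)) = 1/((-17 + 7*87) + (-118/3 - 99/80)) = 1/((-17 + 609) + (-118/3 - 99*1/80)) = 1/(592 + (-118/3 - 99/80)) = 1/(592 - 9737/240) = 1/(132343/240) = 240/132343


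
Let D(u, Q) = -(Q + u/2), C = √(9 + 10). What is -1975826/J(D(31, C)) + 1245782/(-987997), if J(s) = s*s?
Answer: -8098328673452206/773823950325 + 980009696*√19/783225 ≈ -5011.3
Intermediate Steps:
C = √19 ≈ 4.3589
D(u, Q) = -Q - u/2 (D(u, Q) = -(Q + u*(½)) = -(Q + u/2) = -Q - u/2)
J(s) = s²
-1975826/J(D(31, C)) + 1245782/(-987997) = -1975826/(-√19 - ½*31)² + 1245782/(-987997) = -1975826/(-√19 - 31/2)² + 1245782*(-1/987997) = -1975826/(-31/2 - √19)² - 1245782/987997 = -1245782/987997 - 1975826/(-31/2 - √19)²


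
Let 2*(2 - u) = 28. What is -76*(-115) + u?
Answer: 8728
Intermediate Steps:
u = -12 (u = 2 - 1/2*28 = 2 - 14 = -12)
-76*(-115) + u = -76*(-115) - 12 = 8740 - 12 = 8728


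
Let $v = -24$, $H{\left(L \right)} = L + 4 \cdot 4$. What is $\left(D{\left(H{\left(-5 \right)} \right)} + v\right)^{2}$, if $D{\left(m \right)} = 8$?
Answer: $256$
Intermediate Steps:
$H{\left(L \right)} = 16 + L$ ($H{\left(L \right)} = L + 16 = 16 + L$)
$\left(D{\left(H{\left(-5 \right)} \right)} + v\right)^{2} = \left(8 - 24\right)^{2} = \left(-16\right)^{2} = 256$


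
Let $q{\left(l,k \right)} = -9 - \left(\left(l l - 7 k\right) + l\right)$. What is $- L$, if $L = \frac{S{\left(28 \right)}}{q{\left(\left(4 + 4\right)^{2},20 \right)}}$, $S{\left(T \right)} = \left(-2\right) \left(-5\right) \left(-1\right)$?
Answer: $- \frac{10}{4029} \approx -0.002482$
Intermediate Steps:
$q{\left(l,k \right)} = -9 - l - l^{2} + 7 k$ ($q{\left(l,k \right)} = -9 - \left(\left(l^{2} - 7 k\right) + l\right) = -9 - \left(l + l^{2} - 7 k\right) = -9 - l - l^{2} + 7 k$)
$S{\left(T \right)} = -10$ ($S{\left(T \right)} = 10 \left(-1\right) = -10$)
$L = \frac{10}{4029}$ ($L = - \frac{10}{-9 - \left(4 + 4\right)^{2} - \left(\left(4 + 4\right)^{2}\right)^{2} + 7 \cdot 20} = - \frac{10}{-9 - 8^{2} - \left(8^{2}\right)^{2} + 140} = - \frac{10}{-9 - 64 - 64^{2} + 140} = - \frac{10}{-9 - 64 - 4096 + 140} = - \frac{10}{-4029} = \left(-10\right) \left(- \frac{1}{4029}\right) = \frac{10}{4029} \approx 0.002482$)
$- L = \left(-1\right) \frac{10}{4029} = - \frac{10}{4029}$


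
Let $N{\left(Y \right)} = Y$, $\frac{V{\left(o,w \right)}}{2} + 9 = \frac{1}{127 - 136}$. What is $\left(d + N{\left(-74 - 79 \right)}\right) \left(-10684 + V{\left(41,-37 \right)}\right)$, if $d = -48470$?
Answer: $\frac{4683367360}{9} \approx 5.2037 \cdot 10^{8}$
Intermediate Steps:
$V{\left(o,w \right)} = - \frac{164}{9}$ ($V{\left(o,w \right)} = -18 + \frac{2}{127 - 136} = -18 + \frac{2}{-9} = -18 + 2 \left(- \frac{1}{9}\right) = -18 - \frac{2}{9} = - \frac{164}{9}$)
$\left(d + N{\left(-74 - 79 \right)}\right) \left(-10684 + V{\left(41,-37 \right)}\right) = \left(-48470 - 153\right) \left(-10684 - \frac{164}{9}\right) = \left(-48470 - 153\right) \left(- \frac{96320}{9}\right) = \left(-48623\right) \left(- \frac{96320}{9}\right) = \frac{4683367360}{9}$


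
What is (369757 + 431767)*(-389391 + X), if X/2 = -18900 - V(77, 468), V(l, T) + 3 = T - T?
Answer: -342399029940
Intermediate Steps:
V(l, T) = -3 (V(l, T) = -3 + (T - T) = -3 + 0 = -3)
X = -37794 (X = 2*(-18900 - 1*(-3)) = 2*(-18900 + 3) = 2*(-18897) = -37794)
(369757 + 431767)*(-389391 + X) = (369757 + 431767)*(-389391 - 37794) = 801524*(-427185) = -342399029940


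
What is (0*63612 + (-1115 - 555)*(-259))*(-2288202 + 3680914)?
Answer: 602389721360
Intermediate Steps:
(0*63612 + (-1115 - 555)*(-259))*(-2288202 + 3680914) = (0 - 1670*(-259))*1392712 = (0 + 432530)*1392712 = 432530*1392712 = 602389721360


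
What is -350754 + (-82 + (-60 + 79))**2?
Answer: -346785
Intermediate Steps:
-350754 + (-82 + (-60 + 79))**2 = -350754 + (-82 + 19)**2 = -350754 + (-63)**2 = -350754 + 3969 = -346785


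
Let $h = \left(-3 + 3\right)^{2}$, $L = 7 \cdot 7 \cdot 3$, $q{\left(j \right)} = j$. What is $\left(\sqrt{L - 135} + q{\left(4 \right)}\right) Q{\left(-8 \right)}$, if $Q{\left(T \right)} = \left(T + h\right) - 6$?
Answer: $-56 - 28 \sqrt{3} \approx -104.5$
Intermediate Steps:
$L = 147$ ($L = 49 \cdot 3 = 147$)
$h = 0$ ($h = 0^{2} = 0$)
$Q{\left(T \right)} = -6 + T$ ($Q{\left(T \right)} = \left(T + 0\right) - 6 = T - 6 = -6 + T$)
$\left(\sqrt{L - 135} + q{\left(4 \right)}\right) Q{\left(-8 \right)} = \left(\sqrt{147 - 135} + 4\right) \left(-6 - 8\right) = \left(\sqrt{12} + 4\right) \left(-14\right) = \left(2 \sqrt{3} + 4\right) \left(-14\right) = \left(4 + 2 \sqrt{3}\right) \left(-14\right) = -56 - 28 \sqrt{3}$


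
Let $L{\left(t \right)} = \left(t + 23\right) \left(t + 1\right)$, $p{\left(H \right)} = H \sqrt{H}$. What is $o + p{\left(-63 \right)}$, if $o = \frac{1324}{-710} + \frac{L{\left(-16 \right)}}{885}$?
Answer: $- \frac{41543}{20945} - 189 i \sqrt{7} \approx -1.9834 - 500.05 i$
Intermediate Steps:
$p{\left(H \right)} = H^{\frac{3}{2}}$
$L{\left(t \right)} = \left(1 + t\right) \left(23 + t\right)$ ($L{\left(t \right)} = \left(23 + t\right) \left(1 + t\right) = \left(1 + t\right) \left(23 + t\right)$)
$o = - \frac{41543}{20945}$ ($o = \frac{1324}{-710} + \frac{23 + \left(-16\right)^{2} + 24 \left(-16\right)}{885} = 1324 \left(- \frac{1}{710}\right) + \left(23 + 256 - 384\right) \frac{1}{885} = - \frac{662}{355} - \frac{7}{59} = - \frac{41543}{20945} \approx -1.9834$)
$o + p{\left(-63 \right)} = - \frac{41543}{20945} + \left(-63\right)^{\frac{3}{2}} = - \frac{41543}{20945} - 189 i \sqrt{7}$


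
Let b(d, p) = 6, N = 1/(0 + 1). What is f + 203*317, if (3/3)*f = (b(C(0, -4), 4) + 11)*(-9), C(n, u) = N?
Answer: 64198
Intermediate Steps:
N = 1 (N = 1/1 = 1)
C(n, u) = 1
f = -153 (f = (6 + 11)*(-9) = 17*(-9) = -153)
f + 203*317 = -153 + 203*317 = -153 + 64351 = 64198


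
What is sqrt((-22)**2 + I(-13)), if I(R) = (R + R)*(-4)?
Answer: 14*sqrt(3) ≈ 24.249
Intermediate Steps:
I(R) = -8*R (I(R) = (2*R)*(-4) = -8*R)
sqrt((-22)**2 + I(-13)) = sqrt((-22)**2 - 8*(-13)) = sqrt(484 + 104) = sqrt(588) = 14*sqrt(3)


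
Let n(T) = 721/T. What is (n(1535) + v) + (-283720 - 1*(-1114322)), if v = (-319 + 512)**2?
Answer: 1332152006/1535 ≈ 8.6785e+5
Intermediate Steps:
v = 37249 (v = 193**2 = 37249)
(n(1535) + v) + (-283720 - 1*(-1114322)) = (721/1535 + 37249) + (-283720 - 1*(-1114322)) = (721*(1/1535) + 37249) + (-283720 + 1114322) = (721/1535 + 37249) + 830602 = 57177936/1535 + 830602 = 1332152006/1535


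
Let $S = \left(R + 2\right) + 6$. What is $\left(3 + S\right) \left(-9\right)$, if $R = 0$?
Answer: $-99$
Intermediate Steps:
$S = 8$ ($S = \left(0 + 2\right) + 6 = 2 + 6 = 8$)
$\left(3 + S\right) \left(-9\right) = \left(3 + 8\right) \left(-9\right) = 11 \left(-9\right) = -99$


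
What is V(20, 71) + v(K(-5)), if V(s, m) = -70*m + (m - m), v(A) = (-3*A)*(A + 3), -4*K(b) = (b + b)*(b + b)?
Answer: -6620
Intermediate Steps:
K(b) = -b**2 (K(b) = -(b + b)*(b + b)/4 = -2*b*2*b/4 = -b**2)
v(A) = -3*A*(3 + A) (v(A) = (-3*A)*(3 + A) = -3*A*(3 + A))
V(s, m) = -70*m (V(s, m) = -70*m + 0 = -70*m)
V(20, 71) + v(K(-5)) = -70*71 - 3*(-1*(-5)**2)*(3 - 1*(-5)**2) = -4970 - 3*(-1*25)*(3 - 1*25) = -4970 - 3*(-25)*(3 - 25) = -4970 - 3*(-25)*(-22) = -4970 - 1650 = -6620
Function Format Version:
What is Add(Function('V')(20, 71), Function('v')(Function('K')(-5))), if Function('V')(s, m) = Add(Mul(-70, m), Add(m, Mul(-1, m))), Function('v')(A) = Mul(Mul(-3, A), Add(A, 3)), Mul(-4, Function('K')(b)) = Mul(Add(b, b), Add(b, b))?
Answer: -6620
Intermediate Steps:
Function('K')(b) = Mul(-1, Pow(b, 2)) (Function('K')(b) = Mul(Rational(-1, 4), Mul(Add(b, b), Add(b, b))) = Mul(Rational(-1, 4), Mul(Mul(2, b), Mul(2, b))) = Mul(Rational(-1, 4), Mul(4, Pow(b, 2))) = Mul(-1, Pow(b, 2)))
Function('v')(A) = Mul(-3, A, Add(3, A)) (Function('v')(A) = Mul(Mul(-3, A), Add(3, A)) = Mul(-3, A, Add(3, A)))
Function('V')(s, m) = Mul(-70, m) (Function('V')(s, m) = Add(Mul(-70, m), 0) = Mul(-70, m))
Add(Function('V')(20, 71), Function('v')(Function('K')(-5))) = Add(Mul(-70, 71), Mul(-3, Mul(-1, Pow(-5, 2)), Add(3, Mul(-1, Pow(-5, 2))))) = Add(-4970, Mul(-3, Mul(-1, 25), Add(3, Mul(-1, 25)))) = Add(-4970, Mul(-3, -25, Add(3, -25))) = Add(-4970, Mul(-3, -25, -22)) = Add(-4970, -1650) = -6620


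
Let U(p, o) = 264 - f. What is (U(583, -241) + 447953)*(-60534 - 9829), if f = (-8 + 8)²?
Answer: -31537892771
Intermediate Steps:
f = 0 (f = 0² = 0)
U(p, o) = 264 (U(p, o) = 264 - 1*0 = 264 + 0 = 264)
(U(583, -241) + 447953)*(-60534 - 9829) = (264 + 447953)*(-60534 - 9829) = 448217*(-70363) = -31537892771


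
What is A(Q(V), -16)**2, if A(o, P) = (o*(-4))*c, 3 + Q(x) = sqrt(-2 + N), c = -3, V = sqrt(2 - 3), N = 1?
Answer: 1152 - 864*I ≈ 1152.0 - 864.0*I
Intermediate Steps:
V = I (V = sqrt(-1) = I ≈ 1.0*I)
Q(x) = -3 + I (Q(x) = -3 + sqrt(-2 + 1) = -3 + sqrt(-1) = -3 + I)
A(o, P) = 12*o (A(o, P) = (o*(-4))*(-3) = -4*o*(-3) = 12*o)
A(Q(V), -16)**2 = (12*(-3 + I))**2 = (-36 + 12*I)**2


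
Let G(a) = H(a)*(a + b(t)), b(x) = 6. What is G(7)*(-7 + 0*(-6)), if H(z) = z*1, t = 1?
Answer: -637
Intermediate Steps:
H(z) = z
G(a) = a*(6 + a) (G(a) = a*(a + 6) = a*(6 + a))
G(7)*(-7 + 0*(-6)) = (7*(6 + 7))*(-7 + 0*(-6)) = (7*13)*(-7 + 0) = 91*(-7) = -637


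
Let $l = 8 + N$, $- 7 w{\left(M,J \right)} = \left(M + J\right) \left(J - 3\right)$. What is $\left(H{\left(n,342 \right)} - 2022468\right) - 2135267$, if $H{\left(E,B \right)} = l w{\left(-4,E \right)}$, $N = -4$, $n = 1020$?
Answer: $- \frac{33237233}{7} \approx -4.7482 \cdot 10^{6}$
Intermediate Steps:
$w{\left(M,J \right)} = - \frac{\left(-3 + J\right) \left(J + M\right)}{7}$ ($w{\left(M,J \right)} = - \frac{\left(M + J\right) \left(J - 3\right)}{7} = - \frac{\left(J + M\right) \left(-3 + J\right)}{7} = - \frac{\left(-3 + J\right) \left(J + M\right)}{7}$)
$l = 4$ ($l = 8 - 4 = 4$)
$H{\left(E,B \right)} = - \frac{48}{7} + 4 E - \frac{4 E^{2}}{7}$ ($H{\left(E,B \right)} = 4 \left(- \frac{E^{2}}{7} + \frac{3 E}{7} + \frac{3}{7} \left(-4\right) - \frac{1}{7} E \left(-4\right)\right) = 4 \left(- \frac{E^{2}}{7} + \frac{3 E}{7} - \frac{12}{7} + \frac{4 E}{7}\right) = 4 \left(- \frac{12}{7} + E - \frac{E^{2}}{7}\right) = - \frac{48}{7} + 4 E - \frac{4 E^{2}}{7}$)
$\left(H{\left(n,342 \right)} - 2022468\right) - 2135267 = \left(\left(- \frac{48}{7} + 4 \cdot 1020 - \frac{4 \cdot 1020^{2}}{7}\right) - 2022468\right) - 2135267 = \left(\left(- \frac{48}{7} + 4080 - \frac{4161600}{7}\right) - 2022468\right) - 2135267 = \left(- \frac{4133088}{7} - 2022468\right) - 2135267 = - \frac{18290364}{7} - 2135267 = - \frac{33237233}{7}$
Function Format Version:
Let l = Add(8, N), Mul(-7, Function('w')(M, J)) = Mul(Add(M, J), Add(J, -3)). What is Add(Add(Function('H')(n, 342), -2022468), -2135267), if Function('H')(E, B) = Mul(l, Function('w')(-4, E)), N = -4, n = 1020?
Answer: Rational(-33237233, 7) ≈ -4.7482e+6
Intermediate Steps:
Function('w')(M, J) = Mul(Rational(-1, 7), Add(-3, J), Add(J, M)) (Function('w')(M, J) = Mul(Rational(-1, 7), Mul(Add(M, J), Add(J, -3))) = Mul(Rational(-1, 7), Mul(Add(J, M), Add(-3, J))) = Mul(Rational(-1, 7), Mul(Add(-3, J), Add(J, M))) = Mul(Rational(-1, 7), Add(-3, J), Add(J, M)))
l = 4 (l = Add(8, -4) = 4)
Function('H')(E, B) = Add(Rational(-48, 7), Mul(4, E), Mul(Rational(-4, 7), Pow(E, 2))) (Function('H')(E, B) = Mul(4, Add(Mul(Rational(-1, 7), Pow(E, 2)), Mul(Rational(3, 7), E), Mul(Rational(3, 7), -4), Mul(Rational(-1, 7), E, -4))) = Mul(4, Add(Mul(Rational(-1, 7), Pow(E, 2)), Mul(Rational(3, 7), E), Rational(-12, 7), Mul(Rational(4, 7), E))) = Mul(4, Add(Rational(-12, 7), E, Mul(Rational(-1, 7), Pow(E, 2)))) = Add(Rational(-48, 7), Mul(4, E), Mul(Rational(-4, 7), Pow(E, 2))))
Add(Add(Function('H')(n, 342), -2022468), -2135267) = Add(Add(Add(Rational(-48, 7), Mul(4, 1020), Mul(Rational(-4, 7), Pow(1020, 2))), -2022468), -2135267) = Add(Add(Add(Rational(-48, 7), 4080, Mul(Rational(-4, 7), 1040400)), -2022468), -2135267) = Add(Add(Add(Rational(-48, 7), 4080, Rational(-4161600, 7)), -2022468), -2135267) = Add(Add(Rational(-4133088, 7), -2022468), -2135267) = Add(Rational(-18290364, 7), -2135267) = Rational(-33237233, 7)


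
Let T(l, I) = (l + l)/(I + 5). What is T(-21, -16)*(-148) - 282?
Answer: -9318/11 ≈ -847.09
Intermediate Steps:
T(l, I) = 2*l/(5 + I) (T(l, I) = (2*l)/(5 + I) = 2*l/(5 + I))
T(-21, -16)*(-148) - 282 = (2*(-21)/(5 - 16))*(-148) - 282 = (2*(-21)/(-11))*(-148) - 282 = (2*(-21)*(-1/11))*(-148) - 282 = (42/11)*(-148) - 282 = -6216/11 - 282 = -9318/11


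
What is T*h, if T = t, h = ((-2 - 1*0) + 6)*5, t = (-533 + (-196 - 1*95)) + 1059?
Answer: 4700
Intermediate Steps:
t = 235 (t = (-533 + (-196 - 95)) + 1059 = (-533 - 291) + 1059 = -824 + 1059 = 235)
h = 20 (h = ((-2 + 0) + 6)*5 = (-2 + 6)*5 = 4*5 = 20)
T = 235
T*h = 235*20 = 4700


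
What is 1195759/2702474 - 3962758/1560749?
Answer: -8842970799801/4217883593026 ≈ -2.0965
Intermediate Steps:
1195759/2702474 - 3962758/1560749 = -8842970799801/4217883593026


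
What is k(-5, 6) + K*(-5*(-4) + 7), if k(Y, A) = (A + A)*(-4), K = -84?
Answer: -2316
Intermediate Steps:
k(Y, A) = -8*A (k(Y, A) = (2*A)*(-4) = -8*A)
k(-5, 6) + K*(-5*(-4) + 7) = -8*6 - 84*(-5*(-4) + 7) = -48 - 84*(20 + 7) = -48 - 84*27 = -48 - 2268 = -2316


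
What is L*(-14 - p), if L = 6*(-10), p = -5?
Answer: 540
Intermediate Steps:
L = -60
L*(-14 - p) = -60*(-14 - 1*(-5)) = -60*(-14 + 5) = -60*(-9) = 540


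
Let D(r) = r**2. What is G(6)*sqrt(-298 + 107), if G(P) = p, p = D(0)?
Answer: 0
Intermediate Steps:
p = 0 (p = 0**2 = 0)
G(P) = 0
G(6)*sqrt(-298 + 107) = 0*sqrt(-298 + 107) = 0*sqrt(-191) = 0*(I*sqrt(191)) = 0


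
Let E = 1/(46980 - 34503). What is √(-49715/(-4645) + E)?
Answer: 2*√359498236571355/11591133 ≈ 3.2715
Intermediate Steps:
E = 1/12477 ≈ 8.0148e-5
√(-49715/(-4645) + E) = √(-49715/(-4645) + 1/12477) = √(-49715*(-1/4645) + 1/12477) = √(9943/929 + 1/12477) = √(124059740/11591133) = 2*√359498236571355/11591133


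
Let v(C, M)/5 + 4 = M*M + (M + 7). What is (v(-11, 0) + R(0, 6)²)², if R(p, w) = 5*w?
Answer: 837225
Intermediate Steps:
v(C, M) = 15 + 5*M + 5*M² (v(C, M) = -20 + 5*(M*M + (M + 7)) = -20 + 5*(M² + (7 + M)) = -20 + 5*(7 + M + M²) = -20 + (35 + 5*M + 5*M²) = 15 + 5*M + 5*M²)
(v(-11, 0) + R(0, 6)²)² = ((15 + 5*0 + 5*0²) + (5*6)²)² = ((15 + 0 + 5*0) + 30²)² = ((15 + 0 + 0) + 900)² = (15 + 900)² = 915² = 837225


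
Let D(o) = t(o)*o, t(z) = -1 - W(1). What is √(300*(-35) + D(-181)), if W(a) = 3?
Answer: 4*I*√611 ≈ 98.874*I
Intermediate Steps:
t(z) = -4 (t(z) = -1 - 1*3 = -1 - 3 = -4)
D(o) = -4*o
√(300*(-35) + D(-181)) = √(300*(-35) - 4*(-181)) = √(-10500 + 724) = √(-9776) = 4*I*√611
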